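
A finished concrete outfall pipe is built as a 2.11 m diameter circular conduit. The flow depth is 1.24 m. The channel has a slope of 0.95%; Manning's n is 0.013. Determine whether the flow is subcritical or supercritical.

supercritical

For a circular section of diameter D = 2.11 m at depth y = 1.24 m, the central angle is θ = 2 arccos(1 − 2y/D) = 3.494 rad. Then A = (D²/8)(θ − sin θ) = 2.137 m² and P = Dθ/2 = 3.686 m.
Hydraulic radius R = A/P = 2.137/3.686 = 0.5796 m.
V = (1/n) R^(2/3) √S = (1/0.013) × 0.5796^(2/3) × √0.0095 = 5.212 m/s. Hydraulic depth D_h = A/T = 2.137/2.077 = 1.029 m.
Froude number Fr = V/√(g·D_h) = 5.212/√(9.81×1.029) = 1.64, which is greater than 1, so the flow is supercritical.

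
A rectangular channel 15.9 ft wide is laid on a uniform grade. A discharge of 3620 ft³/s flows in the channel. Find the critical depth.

y_c = 11.7 ft

For a rectangular channel, critical depth y_c = (q²/g)^(1/3) where q = Q/b = 3620/15.9 = 227.7 ft²/s.
So y_c = (227.7²/32.2)^(1/3) = 11.7 ft.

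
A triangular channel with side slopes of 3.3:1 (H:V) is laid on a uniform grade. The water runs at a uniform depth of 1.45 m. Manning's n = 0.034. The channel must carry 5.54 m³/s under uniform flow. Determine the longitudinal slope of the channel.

S = 0.0012

For a triangular section with side slope z = 3.3: A = zy² = 3.3×1.45² = 6.938 m²; P = 2y√(1+z²) = 2×1.45×3.448 = 10 m.
Hydraulic radius R = A/P = 6.938/10 = 0.6938 m.
From Manning's equation, S = [nQ / (1 A R^(2/3))]² = [0.034 × 5.54 / (1 × 6.938 × 0.6938^(2/3))]² = 0.0012.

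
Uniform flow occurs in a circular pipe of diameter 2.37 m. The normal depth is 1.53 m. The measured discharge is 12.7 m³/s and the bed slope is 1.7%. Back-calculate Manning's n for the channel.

n = 0.0239

For a circular section of diameter D = 2.37 m at depth y = 1.53 m, the central angle is θ = 2 arccos(1 − 2y/D) = 3.732 rad. Then A = (D²/8)(θ − sin θ) = 3.012 m² and P = Dθ/2 = 4.423 m.
Hydraulic radius R = A/P = 3.012/4.423 = 0.6809 m.
Rearranging Manning's equation: n = (1/Q) A R^(2/3) S^(1/2) = (1/12.7) × 3.012 × 0.6809^(2/3) × √0.017 = 0.0239.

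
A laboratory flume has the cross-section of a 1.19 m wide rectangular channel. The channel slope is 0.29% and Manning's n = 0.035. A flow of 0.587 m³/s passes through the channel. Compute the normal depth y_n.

Manning's equation rearranged: A R^(2/3) = nQ / (1·√S) = 0.035 × 0.587 / (√0.0029) = 0.3815.
At y = 0.836 m: A R^(2/3) = 0.4918 — too large.
At y = 0.47 m: A R^(2/3) = 0.2293 — too small.
At y = 0.687 m: A R^(2/3) = 0.3816 — ≈ 0.3815.

y_n = 0.687 m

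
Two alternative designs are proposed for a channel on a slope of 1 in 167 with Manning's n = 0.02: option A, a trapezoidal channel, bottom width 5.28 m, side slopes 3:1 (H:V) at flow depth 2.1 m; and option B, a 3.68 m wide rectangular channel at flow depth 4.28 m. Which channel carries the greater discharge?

Channel A: With bottom width b = 5.28 m and side slope z = 3: A = (b + zy)y = (5.28 + 3×2.1)×2.1 = 24.32 m²; P = b + 2y√(1+z²) = 5.28 + 2×2.1×3.162 = 18.56 m. Hydraulic radius R = A/P = 24.32/18.56 = 1.31 m. Q_A = (1/0.02)·24.32·1.31^(2/3)·√0.005988 = 112.7 m³/s.
Channel B: Flow area A = b·y = 3.68 × 4.28 = 15.75 m². Wetted perimeter P = b + 2y = 3.68 + 2×4.28 = 12.24 m. Hydraulic radius R = A/P = 15.75/12.24 = 1.287 m. Q_B = (1/0.02)·15.75·1.287^(2/3)·√0.005988 = 72.1 m³/s.
Q_A = 112.7 m³/s vs Q_B = 72.1 m³/s, so channel A carries more.

channel A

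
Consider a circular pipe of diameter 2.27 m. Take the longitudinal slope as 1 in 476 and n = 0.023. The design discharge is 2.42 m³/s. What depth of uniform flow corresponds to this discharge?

y_n = 1.05 m

Manning's equation rearranged: A R^(2/3) = nQ / (1·√S) = 0.023 × 2.42 / (√0.002101) = 1.214.
Trying y = 1.26 m: A R^(2/3) = 1.649 — over.
Trying y = 1.05 m: A R^(2/3) = 1.213 — matches.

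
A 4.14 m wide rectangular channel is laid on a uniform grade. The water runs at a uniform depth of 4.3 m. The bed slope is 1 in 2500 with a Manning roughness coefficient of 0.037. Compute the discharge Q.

Flow area A = b·y = 4.14 × 4.3 = 17.8 m². Wetted perimeter P = b + 2y = 4.14 + 2×4.3 = 12.74 m.
Hydraulic radius R = A/P = 17.8/12.74 = 1.397 m.
Manning's equation: Q = (1/n) A R^(2/3) S^(1/2) = (1/0.037) × 17.8 × 1.397^(2/3) × 0.0004^(1/2) = 12 m³/s.

Q = 12 m³/s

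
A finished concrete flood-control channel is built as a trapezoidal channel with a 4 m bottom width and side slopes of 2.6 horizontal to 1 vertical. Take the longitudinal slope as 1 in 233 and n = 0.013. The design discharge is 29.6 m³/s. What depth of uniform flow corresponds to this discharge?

Manning's equation rearranged: A R^(2/3) = nQ / (1·√S) = 0.013 × 29.6 / (√0.004292) = 5.874.
At y = 0.962 m: A R^(2/3) = 4.78 — low.
At y = 1.21 m: A R^(2/3) = 7.482 — high.
At y = 1.07 m: A R^(2/3) = 5.875 — ≈ 5.874.

y_n = 1.07 m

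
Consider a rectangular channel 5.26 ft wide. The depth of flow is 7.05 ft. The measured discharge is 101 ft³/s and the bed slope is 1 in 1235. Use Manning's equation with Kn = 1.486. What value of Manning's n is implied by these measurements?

n = 0.0239

Flow area A = b·y = 5.26 × 7.05 = 37.08 ft². Wetted perimeter P = b + 2y = 5.26 + 2×7.05 = 19.36 ft.
Hydraulic radius R = A/P = 37.08/19.36 = 1.915 ft.
Rearranging Manning's equation: n = (1.486/Q) A R^(2/3) S^(1/2) = (1.486/101) × 37.08 × 1.915^(2/3) × √0.0008097 = 0.0239.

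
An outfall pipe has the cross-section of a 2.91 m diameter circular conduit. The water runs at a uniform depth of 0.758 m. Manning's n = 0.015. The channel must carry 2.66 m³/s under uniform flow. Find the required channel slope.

S = 0.00249

For a circular section of diameter D = 2.91 m at depth y = 0.758 m, the central angle is θ = 2 arccos(1 − 2y/D) = 2.142 rad. Then A = (D²/8)(θ − sin θ) = 1.378 m² and P = Dθ/2 = 3.117 m.
Hydraulic radius R = A/P = 1.378/3.117 = 0.4419 m.
From Manning's equation, S = [nQ / (1 A R^(2/3))]² = [0.015 × 2.66 / (1 × 1.378 × 0.4419^(2/3))]² = 0.00249.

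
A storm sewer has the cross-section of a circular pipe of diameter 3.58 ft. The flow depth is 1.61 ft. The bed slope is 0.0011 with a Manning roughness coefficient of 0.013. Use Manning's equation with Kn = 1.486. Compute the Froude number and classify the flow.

For a circular section of diameter D = 3.58 ft at depth y = 1.61 ft, the central angle is θ = 2 arccos(1 − 2y/D) = 2.94 rad. Then A = (D²/8)(θ − sin θ) = 4.39 ft² and P = Dθ/2 = 5.263 ft.
Hydraulic radius R = A/P = 4.39/5.263 = 0.8341 ft.
V = (1.486/n) R^(2/3) √S = (1.486/0.013) × 0.8341^(2/3) × √0.0011 = 3.359 ft/s. Hydraulic depth D_h = A/T = 4.39/3.562 = 1.232 ft.
Froude number Fr = V/√(g·D_h) = 3.359/√(32.2×1.232) = 0.533, which is less than 1, so the flow is subcritical.

subcritical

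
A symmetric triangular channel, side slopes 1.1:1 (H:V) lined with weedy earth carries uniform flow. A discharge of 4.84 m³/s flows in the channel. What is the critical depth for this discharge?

At critical depth, Q² T / (g A³) = 1, i.e. A³/T = Q²/g = 4.84²/9.81 = 2.388.
Try y = 1.03 m: A³/T = 0.7014 — short.
Try y = 1.63 m: A³/T = 6.961 — over.
Try y = 1.32 m: A³/T = 2.425 — ≈ 2.388.

y_c = 1.32 m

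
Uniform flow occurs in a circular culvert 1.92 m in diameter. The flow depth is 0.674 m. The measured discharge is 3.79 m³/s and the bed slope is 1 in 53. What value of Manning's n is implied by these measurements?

n = 0.017

For a circular section of diameter D = 1.92 m at depth y = 0.674 m, the central angle is θ = 2 arccos(1 − 2y/D) = 2.537 rad. Then A = (D²/8)(θ − sin θ) = 0.9068 m² and P = Dθ/2 = 2.435 m.
Hydraulic radius R = A/P = 0.9068/2.435 = 0.3724 m.
Rearranging Manning's equation: n = (1/Q) A R^(2/3) S^(1/2) = (1/3.79) × 0.9068 × 0.3724^(2/3) × √0.01887 = 0.017.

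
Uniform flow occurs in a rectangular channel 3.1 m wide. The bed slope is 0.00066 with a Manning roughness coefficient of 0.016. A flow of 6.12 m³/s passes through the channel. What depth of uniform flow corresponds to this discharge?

y_n = 1.48 m

Manning's equation rearranged: A R^(2/3) = nQ / (1·√S) = 0.016 × 6.12 / (√0.00066) = 3.812.
Try y = 1.73 m: A R^(2/3) = 4.689 — over.
Try y = 1.28 m: A R^(2/3) = 3.131 — short.
Try y = 1.48 m: A R^(2/3) = 3.811 — matches.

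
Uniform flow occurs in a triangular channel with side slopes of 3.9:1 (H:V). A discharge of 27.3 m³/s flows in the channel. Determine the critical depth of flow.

At critical depth, Q² T / (g A³) = 1, i.e. A³/T = Q²/g = 27.3²/9.81 = 75.97.
Trying y = 1.8 m: A³/T = 143.7 — over.
Trying y = 1.18 m: A³/T = 17.4 — short.
Trying y = 1.58 m: A³/T = 74.88 — ≈ 75.97.

y_c = 1.58 m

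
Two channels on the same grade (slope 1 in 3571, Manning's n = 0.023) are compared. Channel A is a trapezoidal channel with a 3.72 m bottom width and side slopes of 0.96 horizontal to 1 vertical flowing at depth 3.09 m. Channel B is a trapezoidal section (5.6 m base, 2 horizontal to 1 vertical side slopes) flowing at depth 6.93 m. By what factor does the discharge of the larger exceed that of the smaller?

11

Channel A: With bottom width b = 3.72 m and side slope z = 0.96: A = (b + zy)y = (3.72 + 0.96×3.09)×3.09 = 20.66 m²; P = b + 2y√(1+z²) = 3.72 + 2×3.09×1.386 = 12.29 m. Hydraulic radius R = A/P = 20.66/12.29 = 1.682 m. Q_A = (1/0.023)·20.66·1.682^(2/3)·√0.00028 = 21.26 m³/s.
Channel B: With bottom width b = 5.6 m and side slope z = 2: A = (b + zy)y = (5.6 + 2×6.93)×6.93 = 134.9 m²; P = b + 2y√(1+z²) = 5.6 + 2×6.93×2.236 = 36.59 m. Hydraulic radius R = A/P = 134.9/36.59 = 3.685 m. Q_B = (1/0.023)·134.9·3.685^(2/3)·√0.00028 = 234.1 m³/s.
The larger discharge is 234.1 m³/s and the smaller is 21.26 m³/s; the ratio is 11.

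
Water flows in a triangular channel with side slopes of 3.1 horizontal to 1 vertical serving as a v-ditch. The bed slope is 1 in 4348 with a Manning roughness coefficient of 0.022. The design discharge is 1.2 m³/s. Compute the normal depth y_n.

y_n = 0.97 m

Manning's equation rearranged: A R^(2/3) = nQ / (1·√S) = 0.022 × 1.2 / (√0.00023) = 1.741.
Try y = 1.17 m: A R^(2/3) = 2.872 — high.
Try y = 0.757 m: A R^(2/3) = 0.8994 — low.
Try y = 0.97 m: A R^(2/3) = 1.742 — close enough.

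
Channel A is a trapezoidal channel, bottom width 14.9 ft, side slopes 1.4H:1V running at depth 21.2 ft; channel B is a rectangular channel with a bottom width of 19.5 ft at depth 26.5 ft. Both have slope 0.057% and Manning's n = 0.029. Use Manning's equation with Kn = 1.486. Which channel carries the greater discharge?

Channel A: With bottom width b = 14.9 ft and side slope z = 1.4: A = (b + zy)y = (14.9 + 1.4×21.2)×21.2 = 945.1 ft²; P = b + 2y√(1+z²) = 14.9 + 2×21.2×1.72 = 87.85 ft. Hydraulic radius R = A/P = 945.1/87.85 = 10.76 ft. Q_A = (1.486/0.029)·945.1·10.76^(2/3)·√0.00057 = 5635 ft³/s.
Channel B: Flow area A = b·y = 19.5 × 26.5 = 516.8 ft². Wetted perimeter P = b + 2y = 19.5 + 2×26.5 = 72.5 ft. Hydraulic radius R = A/P = 516.8/72.5 = 7.128 ft. Q_B = (1.486/0.029)·516.8·7.128^(2/3)·√0.00057 = 2341 ft³/s.
Q_A = 5635 ft³/s vs Q_B = 2341 ft³/s, so channel A carries more.

channel A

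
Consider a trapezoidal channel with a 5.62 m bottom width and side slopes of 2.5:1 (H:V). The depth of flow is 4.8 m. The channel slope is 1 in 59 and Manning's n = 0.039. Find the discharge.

With bottom width b = 5.62 m and side slope z = 2.5: A = (b + zy)y = (5.62 + 2.5×4.8)×4.8 = 84.58 m²; P = b + 2y√(1+z²) = 5.62 + 2×4.8×2.693 = 31.47 m.
Hydraulic radius R = A/P = 84.58/31.47 = 2.688 m.
Manning's equation: Q = (1/n) A R^(2/3) S^(1/2) = (1/0.039) × 84.58 × 2.688^(2/3) × 0.01695^(1/2) = 546 m³/s.

Q = 546 m³/s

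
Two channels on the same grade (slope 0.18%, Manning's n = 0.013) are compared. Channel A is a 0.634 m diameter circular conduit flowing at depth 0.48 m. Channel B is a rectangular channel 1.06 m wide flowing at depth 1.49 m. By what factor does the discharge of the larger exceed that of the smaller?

Channel A: For a circular section of diameter D = 0.634 m at depth y = 0.48 m, the central angle is θ = 2 arccos(1 − 2y/D) = 4.222 rad. Then A = (D²/8)(θ − sin θ) = 0.2564 m² and P = Dθ/2 = 1.338 m. Hydraulic radius R = A/P = 0.2564/1.338 = 0.1916 m. Q_A = (1/0.013)·0.2564·0.1916^(2/3)·√0.0018 = 0.2782 m³/s.
Channel B: Flow area A = b·y = 1.06 × 1.49 = 1.579 m². Wetted perimeter P = b + 2y = 1.06 + 2×1.49 = 4.04 m. Hydraulic radius R = A/P = 1.579/4.04 = 0.3909 m. Q_B = (1/0.013)·1.579·0.3909^(2/3)·√0.0018 = 2.756 m³/s.
The larger discharge is 2.756 m³/s and the smaller is 0.2782 m³/s; the ratio is 9.91.

9.91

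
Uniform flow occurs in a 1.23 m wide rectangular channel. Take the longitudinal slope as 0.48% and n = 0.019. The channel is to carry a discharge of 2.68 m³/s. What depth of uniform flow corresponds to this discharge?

y_n = 1.11 m

Manning's equation rearranged: A R^(2/3) = nQ / (1·√S) = 0.019 × 2.68 / (√0.0048) = 0.735.
Try y = 0.884 m: A R^(2/3) = 0.553 — too small.
Try y = 1.24 m: A R^(2/3) = 0.8433 — too large.
Try y = 1.11 m: A R^(2/3) = 0.7359 — matches.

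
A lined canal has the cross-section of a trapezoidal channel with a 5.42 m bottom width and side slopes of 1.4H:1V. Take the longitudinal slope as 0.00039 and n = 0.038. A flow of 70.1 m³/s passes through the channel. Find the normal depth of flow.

y_n = 5.25 m

Manning's equation rearranged: A R^(2/3) = nQ / (1·√S) = 0.038 × 70.1 / (√0.00039) = 134.9.
Trying y = 5.99 m: A R^(2/3) = 178.7 — too large.
Trying y = 4.33 m: A R^(2/3) = 90.28 — too small.
Trying y = 5.25 m: A R^(2/3) = 134.9 — close enough.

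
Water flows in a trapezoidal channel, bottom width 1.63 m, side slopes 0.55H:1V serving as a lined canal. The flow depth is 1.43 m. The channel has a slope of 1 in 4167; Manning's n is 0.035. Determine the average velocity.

V = 0.351 m/s

With bottom width b = 1.63 m and side slope z = 0.55: A = (b + zy)y = (1.63 + 0.55×1.43)×1.43 = 3.456 m²; P = b + 2y√(1+z²) = 1.63 + 2×1.43×1.141 = 4.894 m.
Hydraulic radius R = A/P = 3.456/4.894 = 0.7061 m.
From Manning's equation, V = (1/n) R^(2/3) S^(1/2) = (1/0.035) × 0.7061^(2/3) × 0.00024^(1/2) = 0.351 m/s.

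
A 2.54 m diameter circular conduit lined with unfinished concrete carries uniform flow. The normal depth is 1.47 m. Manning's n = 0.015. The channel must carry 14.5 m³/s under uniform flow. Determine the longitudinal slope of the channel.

For a circular section of diameter D = 2.54 m at depth y = 1.47 m, the central angle is θ = 2 arccos(1 − 2y/D) = 3.458 rad. Then A = (D²/8)(θ − sin θ) = 3.039 m² and P = Dθ/2 = 4.391 m.
Hydraulic radius R = A/P = 3.039/4.391 = 0.6921 m.
From Manning's equation, S = [nQ / (1 A R^(2/3))]² = [0.015 × 14.5 / (1 × 3.039 × 0.6921^(2/3))]² = 0.00836.

S = 0.00836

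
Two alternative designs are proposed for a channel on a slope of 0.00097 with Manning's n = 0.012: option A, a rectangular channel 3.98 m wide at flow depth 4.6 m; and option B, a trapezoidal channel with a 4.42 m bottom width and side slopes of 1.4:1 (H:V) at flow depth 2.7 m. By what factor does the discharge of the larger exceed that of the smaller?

Channel A: Flow area A = b·y = 3.98 × 4.6 = 18.31 m². Wetted perimeter P = b + 2y = 3.98 + 2×4.6 = 13.18 m. Hydraulic radius R = A/P = 18.31/13.18 = 1.389 m. Q_A = (1/0.012)·18.31·1.389^(2/3)·√0.00097 = 59.16 m³/s.
Channel B: With bottom width b = 4.42 m and side slope z = 1.4: A = (b + zy)y = (4.42 + 1.4×2.7)×2.7 = 22.14 m²; P = b + 2y√(1+z²) = 4.42 + 2×2.7×1.72 = 13.71 m. Hydraulic radius R = A/P = 22.14/13.71 = 1.615 m. Q_B = (1/0.012)·22.14·1.615^(2/3)·√0.00097 = 79.09 m³/s.
The larger discharge is 79.09 m³/s and the smaller is 59.16 m³/s; the ratio is 1.34.

1.34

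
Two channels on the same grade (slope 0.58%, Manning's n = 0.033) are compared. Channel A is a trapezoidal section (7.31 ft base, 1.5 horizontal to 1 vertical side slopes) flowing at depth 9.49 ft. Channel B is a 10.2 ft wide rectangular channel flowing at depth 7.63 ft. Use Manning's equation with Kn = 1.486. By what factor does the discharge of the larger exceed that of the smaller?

3.61

Channel A: With bottom width b = 7.31 ft and side slope z = 1.5: A = (b + zy)y = (7.31 + 1.5×9.49)×9.49 = 204.5 ft²; P = b + 2y√(1+z²) = 7.31 + 2×9.49×1.803 = 41.53 ft. Hydraulic radius R = A/P = 204.5/41.53 = 4.924 ft. Q_A = (1.486/0.033)·204.5·4.924^(2/3)·√0.0058 = 2029 ft³/s.
Channel B: Flow area A = b·y = 10.2 × 7.63 = 77.83 ft². Wetted perimeter P = b + 2y = 10.2 + 2×7.63 = 25.46 ft. Hydraulic radius R = A/P = 77.83/25.46 = 3.057 ft. Q_B = (1.486/0.033)·77.83·3.057^(2/3)·√0.0058 = 562.2 ft³/s.
The larger discharge is 2029 ft³/s and the smaller is 562.2 ft³/s; the ratio is 3.61.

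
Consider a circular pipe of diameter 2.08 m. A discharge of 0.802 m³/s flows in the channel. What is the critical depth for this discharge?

y_c = 0.412 m

At critical depth, Q² T / (g A³) = 1, i.e. A³/T = Q²/g = 0.802²/9.81 = 0.06557.
Trying y = 0.471 m: A³/T = 0.1106 — too large.
Trying y = 0.334 m: A³/T = 0.02874 — too small.
Trying y = 0.412 m: A³/T = 0.06552 — close enough.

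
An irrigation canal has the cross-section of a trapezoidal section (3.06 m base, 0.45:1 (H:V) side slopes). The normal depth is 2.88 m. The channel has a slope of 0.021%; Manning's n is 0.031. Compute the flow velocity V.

With bottom width b = 3.06 m and side slope z = 0.45: A = (b + zy)y = (3.06 + 0.45×2.88)×2.88 = 12.55 m²; P = b + 2y√(1+z²) = 3.06 + 2×2.88×1.097 = 9.376 m.
Hydraulic radius R = A/P = 12.55/9.376 = 1.338 m.
From Manning's equation, V = (1/n) R^(2/3) S^(1/2) = (1/0.031) × 1.338^(2/3) × 0.00021^(1/2) = 0.568 m/s.

V = 0.568 m/s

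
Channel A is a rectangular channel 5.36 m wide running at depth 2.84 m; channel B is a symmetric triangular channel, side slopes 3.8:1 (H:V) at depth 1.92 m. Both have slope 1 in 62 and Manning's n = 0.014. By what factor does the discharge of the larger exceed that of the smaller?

1.41

Channel A: Flow area A = b·y = 5.36 × 2.84 = 15.22 m². Wetted perimeter P = b + 2y = 5.36 + 2×2.84 = 11.04 m. Hydraulic radius R = A/P = 15.22/11.04 = 1.379 m. Q_A = (1/0.014)·15.22·1.379^(2/3)·√0.01613 = 171.1 m³/s.
Channel B: For a triangular section with side slope z = 3.8: A = zy² = 3.8×1.92² = 14.01 m²; P = 2y√(1+z²) = 2×1.92×3.929 = 15.09 m. Hydraulic radius R = A/P = 14.01/15.09 = 0.9284 m. Q_B = (1/0.014)·14.01·0.9284^(2/3)·√0.01613 = 120.9 m³/s.
The larger discharge is 171.1 m³/s and the smaller is 120.9 m³/s; the ratio is 1.41.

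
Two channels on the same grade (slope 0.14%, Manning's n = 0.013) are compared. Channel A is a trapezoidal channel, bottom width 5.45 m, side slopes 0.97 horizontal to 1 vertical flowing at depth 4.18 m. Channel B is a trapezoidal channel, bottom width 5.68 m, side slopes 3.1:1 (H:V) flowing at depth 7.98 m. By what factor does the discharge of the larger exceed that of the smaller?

Channel A: With bottom width b = 5.45 m and side slope z = 0.97: A = (b + zy)y = (5.45 + 0.97×4.18)×4.18 = 39.73 m²; P = b + 2y√(1+z²) = 5.45 + 2×4.18×1.393 = 17.1 m. Hydraulic radius R = A/P = 39.73/17.1 = 2.324 m. Q_A = (1/0.013)·39.73·2.324^(2/3)·√0.0014 = 200.6 m³/s.
Channel B: With bottom width b = 5.68 m and side slope z = 3.1: A = (b + zy)y = (5.68 + 3.1×7.98)×7.98 = 242.7 m²; P = b + 2y√(1+z²) = 5.68 + 2×7.98×3.257 = 57.67 m. Hydraulic radius R = A/P = 242.7/57.67 = 4.209 m. Q_B = (1/0.013)·242.7·4.209^(2/3)·√0.0014 = 1821 m³/s.
The larger discharge is 1821 m³/s and the smaller is 200.6 m³/s; the ratio is 9.08.

9.08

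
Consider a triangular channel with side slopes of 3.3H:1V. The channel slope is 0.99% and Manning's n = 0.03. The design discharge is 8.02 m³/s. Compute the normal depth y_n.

Manning's equation rearranged: A R^(2/3) = nQ / (1·√S) = 0.03 × 8.02 / (√0.0099) = 2.418.
Try y = 1.18 m: A R^(2/3) = 3.139 — too large.
Try y = 0.744 m: A R^(2/3) = 0.9176 — too small.
Try y = 1.07 m: A R^(2/3) = 2.418 — ≈ 2.418.

y_n = 1.07 m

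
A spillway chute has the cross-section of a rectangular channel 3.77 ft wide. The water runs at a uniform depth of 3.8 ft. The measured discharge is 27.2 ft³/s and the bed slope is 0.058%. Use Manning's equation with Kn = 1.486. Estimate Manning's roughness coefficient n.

Flow area A = b·y = 3.77 × 3.8 = 14.33 ft². Wetted perimeter P = b + 2y = 3.77 + 2×3.8 = 11.37 ft.
Hydraulic radius R = A/P = 14.33/11.37 = 1.26 ft.
Rearranging Manning's equation: n = (1.486/Q) A R^(2/3) S^(1/2) = (1.486/27.2) × 14.33 × 1.26^(2/3) × √0.00058 = 0.022.

n = 0.022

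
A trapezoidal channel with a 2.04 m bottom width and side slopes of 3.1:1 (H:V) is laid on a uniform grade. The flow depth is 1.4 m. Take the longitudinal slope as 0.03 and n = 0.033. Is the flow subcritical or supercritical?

supercritical

With bottom width b = 2.04 m and side slope z = 3.1: A = (b + zy)y = (2.04 + 3.1×1.4)×1.4 = 8.932 m²; P = b + 2y√(1+z²) = 2.04 + 2×1.4×3.257 = 11.16 m.
Hydraulic radius R = A/P = 8.932/11.16 = 0.8003 m.
V = (1/n) R^(2/3) √S = (1/0.033) × 0.8003^(2/3) × √0.03 = 4.524 m/s. Hydraulic depth D_h = A/T = 8.932/10.72 = 0.8332 m.
Froude number Fr = V/√(g·D_h) = 4.524/√(9.81×0.8332) = 1.58, which is greater than 1, so the flow is supercritical.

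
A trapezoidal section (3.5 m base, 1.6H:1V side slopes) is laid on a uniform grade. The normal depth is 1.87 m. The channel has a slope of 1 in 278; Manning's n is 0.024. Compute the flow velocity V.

V = 2.74 m/s

With bottom width b = 3.5 m and side slope z = 1.6: A = (b + zy)y = (3.5 + 1.6×1.87)×1.87 = 12.14 m²; P = b + 2y√(1+z²) = 3.5 + 2×1.87×1.887 = 10.56 m.
Hydraulic radius R = A/P = 12.14/10.56 = 1.15 m.
From Manning's equation, V = (1/n) R^(2/3) S^(1/2) = (1/0.024) × 1.15^(2/3) × 0.003597^(1/2) = 2.74 m/s.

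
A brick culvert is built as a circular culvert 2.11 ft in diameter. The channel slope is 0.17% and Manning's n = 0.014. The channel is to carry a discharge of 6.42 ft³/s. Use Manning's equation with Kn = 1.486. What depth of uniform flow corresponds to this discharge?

y_n = 1.23 ft

Manning's equation rearranged: A R^(2/3) = nQ / (1.486·√S) = 0.014 × 6.42 / (1.486 × √0.0017) = 1.467.
At y = 0.93 ft: A R^(2/3) = 0.9165 — short.
At y = 1.34 ft: A R^(2/3) = 1.67 — over.
At y = 1.23 ft: A R^(2/3) = 1.467 — matches.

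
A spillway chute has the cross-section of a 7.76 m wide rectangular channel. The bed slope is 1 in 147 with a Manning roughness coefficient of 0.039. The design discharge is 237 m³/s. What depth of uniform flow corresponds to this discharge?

Manning's equation rearranged: A R^(2/3) = nQ / (1·√S) = 0.039 × 237 / (√0.006803) = 112.1.
Trying y = 5.62 m: A R^(2/3) = 75.89 — low.
Trying y = 8.43 m: A R^(2/3) = 125.5 — high.
Trying y = 7.68 m: A R^(2/3) = 112 — matches.

y_n = 7.68 m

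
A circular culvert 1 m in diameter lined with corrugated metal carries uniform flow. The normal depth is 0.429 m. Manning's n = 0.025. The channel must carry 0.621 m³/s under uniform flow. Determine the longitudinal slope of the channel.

For a circular section of diameter D = 1 m at depth y = 0.429 m, the central angle is θ = 2 arccos(1 − 2y/D) = 2.857 rad. Then A = (D²/8)(θ − sin θ) = 0.3219 m² and P = Dθ/2 = 1.428 m.
Hydraulic radius R = A/P = 0.3219/1.428 = 0.2254 m.
From Manning's equation, S = [nQ / (1 A R^(2/3))]² = [0.025 × 0.621 / (1 × 0.3219 × 0.2254^(2/3))]² = 0.017.

S = 0.017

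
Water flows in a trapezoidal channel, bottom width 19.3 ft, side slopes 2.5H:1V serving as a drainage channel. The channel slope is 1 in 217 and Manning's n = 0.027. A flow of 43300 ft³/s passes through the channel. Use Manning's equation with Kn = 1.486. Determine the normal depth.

y_n = 25.1 ft

Manning's equation rearranged: A R^(2/3) = nQ / (1.486·√S) = 0.027 × 43300 / (1.486 × √0.004608) = 11590.
Try y = 18.9 ft: A R^(2/3) = 5988 — short.
Try y = 29.7 ft: A R^(2/3) = 17270 — over.
Try y = 25.1 ft: A R^(2/3) = 11580 — ≈ 11590.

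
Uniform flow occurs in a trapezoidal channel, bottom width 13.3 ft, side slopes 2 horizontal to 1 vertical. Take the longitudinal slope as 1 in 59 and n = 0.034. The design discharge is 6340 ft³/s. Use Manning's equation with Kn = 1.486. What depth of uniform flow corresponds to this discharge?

Manning's equation rearranged: A R^(2/3) = nQ / (1.486·√S) = 0.034 × 6340 / (1.486 × √0.01695) = 1114.
Trying y = 8.92 ft: A R^(2/3) = 836.1 — too small.
Trying y = 10.2 ft: A R^(2/3) = 1114 — close enough.

y_n = 10.2 ft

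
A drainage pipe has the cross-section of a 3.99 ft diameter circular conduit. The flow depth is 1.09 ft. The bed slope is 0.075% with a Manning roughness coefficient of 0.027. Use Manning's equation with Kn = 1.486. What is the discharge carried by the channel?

For a circular section of diameter D = 3.99 ft at depth y = 1.09 ft, the central angle is θ = 2 arccos(1 − 2y/D) = 2.2 rad. Then A = (D²/8)(θ − sin θ) = 2.769 ft² and P = Dθ/2 = 4.389 ft.
Hydraulic radius R = A/P = 2.769/4.389 = 0.6309 ft.
Manning's equation: Q = (1.486/n) A R^(2/3) S^(1/2) = (1.486/0.027) × 2.769 × 0.6309^(2/3) × 0.00075^(1/2) = 3.07 ft³/s.

Q = 3.07 ft³/s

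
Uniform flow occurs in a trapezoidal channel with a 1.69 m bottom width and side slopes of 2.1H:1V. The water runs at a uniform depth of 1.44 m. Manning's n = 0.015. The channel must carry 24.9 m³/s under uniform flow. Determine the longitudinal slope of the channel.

S = 0.00401

With bottom width b = 1.69 m and side slope z = 2.1: A = (b + zy)y = (1.69 + 2.1×1.44)×1.44 = 6.788 m²; P = b + 2y√(1+z²) = 1.69 + 2×1.44×2.326 = 8.389 m.
Hydraulic radius R = A/P = 6.788/8.389 = 0.8092 m.
From Manning's equation, S = [nQ / (1 A R^(2/3))]² = [0.015 × 24.9 / (1 × 6.788 × 0.8092^(2/3))]² = 0.00401.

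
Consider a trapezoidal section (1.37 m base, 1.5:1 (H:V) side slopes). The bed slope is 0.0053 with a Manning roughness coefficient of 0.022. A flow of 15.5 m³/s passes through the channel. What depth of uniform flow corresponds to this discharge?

y_n = 1.5 m

Manning's equation rearranged: A R^(2/3) = nQ / (1·√S) = 0.022 × 15.5 / (√0.0053) = 4.684.
At y = 1.13 m: A R^(2/3) = 2.562 — short.
At y = 1.77 m: A R^(2/3) = 6.734 — over.
At y = 1.5 m: A R^(2/3) = 4.684 — close enough.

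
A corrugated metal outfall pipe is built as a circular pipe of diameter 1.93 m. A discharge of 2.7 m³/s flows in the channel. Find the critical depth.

y_c = 0.787 m

At critical depth, Q² T / (g A³) = 1, i.e. A³/T = Q²/g = 2.7²/9.81 = 0.7431.
Try y = 0.96 m: A³/T = 1.59 — too large.
Try y = 0.542 m: A³/T = 0.176 — too small.
Try y = 0.787 m: A³/T = 0.743 — ≈ 0.7431.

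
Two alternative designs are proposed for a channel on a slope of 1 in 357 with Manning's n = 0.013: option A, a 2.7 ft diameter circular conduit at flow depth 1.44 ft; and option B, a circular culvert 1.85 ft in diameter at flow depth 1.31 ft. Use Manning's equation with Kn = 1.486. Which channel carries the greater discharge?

Channel A: For a circular section of diameter D = 2.7 ft at depth y = 1.44 ft, the central angle is θ = 2 arccos(1 − 2y/D) = 3.275 rad. Then A = (D²/8)(θ − sin θ) = 3.106 ft² and P = Dθ/2 = 4.421 ft. Hydraulic radius R = A/P = 3.106/4.421 = 0.7024 ft. Q_A = (1.486/0.013)·3.106·0.7024^(2/3)·√0.002801 = 14.85 ft³/s.
Channel B: For a circular section of diameter D = 1.85 ft at depth y = 1.31 ft, the central angle is θ = 2 arccos(1 − 2y/D) = 4 rad. Then A = (D²/8)(θ − sin θ) = 2.035 ft² and P = Dθ/2 = 3.7 ft. Hydraulic radius R = A/P = 2.035/3.7 = 0.55 ft. Q_B = (1.486/0.013)·2.035·0.55^(2/3)·√0.002801 = 8.265 ft³/s.
Q_A = 14.85 ft³/s vs Q_B = 8.265 ft³/s, so channel A carries more.

channel A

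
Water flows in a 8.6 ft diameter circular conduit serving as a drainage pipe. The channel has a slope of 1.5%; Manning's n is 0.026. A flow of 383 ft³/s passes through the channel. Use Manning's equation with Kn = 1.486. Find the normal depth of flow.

y_n = 4.63 ft

Manning's equation rearranged: A R^(2/3) = nQ / (1.486·√S) = 0.026 × 383 / (1.486 × √0.015) = 54.72.
Try y = 5.09 ft: A R^(2/3) = 63.66 — over.
Try y = 3.33 ft: A R^(2/3) = 30.72 — short.
Try y = 4.63 ft: A R^(2/3) = 54.74 — matches.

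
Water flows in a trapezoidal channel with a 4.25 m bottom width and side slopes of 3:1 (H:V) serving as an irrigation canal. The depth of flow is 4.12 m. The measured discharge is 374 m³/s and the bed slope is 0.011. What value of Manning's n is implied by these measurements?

With bottom width b = 4.25 m and side slope z = 3: A = (b + zy)y = (4.25 + 3×4.12)×4.12 = 68.43 m²; P = b + 2y√(1+z²) = 4.25 + 2×4.12×3.162 = 30.31 m.
Hydraulic radius R = A/P = 68.43/30.31 = 2.258 m.
Rearranging Manning's equation: n = (1/Q) A R^(2/3) S^(1/2) = (1/374) × 68.43 × 2.258^(2/3) × √0.011 = 0.033.

n = 0.033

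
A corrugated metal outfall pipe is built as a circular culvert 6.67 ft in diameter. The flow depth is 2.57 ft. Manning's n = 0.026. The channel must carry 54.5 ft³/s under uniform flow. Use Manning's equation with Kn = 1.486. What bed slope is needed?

S = 0.00381

For a circular section of diameter D = 6.67 ft at depth y = 2.57 ft, the central angle is θ = 2 arccos(1 − 2y/D) = 2.679 rad. Then A = (D²/8)(θ − sin θ) = 12.41 ft² and P = Dθ/2 = 8.933 ft.
Hydraulic radius R = A/P = 12.41/8.933 = 1.39 ft.
From Manning's equation, S = [nQ / (1.486 A R^(2/3))]² = [0.026 × 54.5 / (1.486 × 12.41 × 1.39^(2/3))]² = 0.00381.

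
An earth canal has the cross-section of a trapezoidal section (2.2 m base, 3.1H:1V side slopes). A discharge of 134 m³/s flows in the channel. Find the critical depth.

y_c = 2.95 m

At critical depth, Q² T / (g A³) = 1, i.e. A³/T = Q²/g = 134²/9.81 = 1830.
Trying y = 2.47 m: A³/T = 824 — too small.
Trying y = 3.69 m: A³/T = 5083 — too large.
Trying y = 2.95 m: A³/T = 1830 — close enough.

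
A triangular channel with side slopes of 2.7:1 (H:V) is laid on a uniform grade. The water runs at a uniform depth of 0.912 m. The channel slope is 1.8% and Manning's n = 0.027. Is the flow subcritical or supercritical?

For a triangular section with side slope z = 2.7: A = zy² = 2.7×0.912² = 2.246 m²; P = 2y√(1+z²) = 2×0.912×2.879 = 5.252 m.
Hydraulic radius R = A/P = 2.246/5.252 = 0.4276 m.
V = (1/n) R^(2/3) √S = (1/0.027) × 0.4276^(2/3) × √0.018 = 2.82 m/s. Hydraulic depth D_h = A/T = 2.246/4.925 = 0.456 m.
Froude number Fr = V/√(g·D_h) = 2.82/√(9.81×0.456) = 1.33, which is greater than 1, so the flow is supercritical.

supercritical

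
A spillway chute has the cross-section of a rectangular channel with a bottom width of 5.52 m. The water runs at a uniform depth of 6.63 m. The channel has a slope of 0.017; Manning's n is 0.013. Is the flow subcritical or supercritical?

Flow area A = b·y = 5.52 × 6.63 = 36.6 m². Wetted perimeter P = b + 2y = 5.52 + 2×6.63 = 18.78 m.
Hydraulic radius R = A/P = 36.6/18.78 = 1.949 m.
V = (1/n) R^(2/3) √S = (1/0.013) × 1.949^(2/3) × √0.017 = 15.65 m/s. Hydraulic depth D_h = A/T = 36.6/5.52 = 6.63 m.
Froude number Fr = V/√(g·D_h) = 15.65/√(9.81×6.63) = 1.94, which is greater than 1, so the flow is supercritical.

supercritical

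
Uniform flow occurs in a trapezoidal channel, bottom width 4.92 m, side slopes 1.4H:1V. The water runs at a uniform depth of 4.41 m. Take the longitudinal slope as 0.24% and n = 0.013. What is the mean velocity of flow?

V = 6.82 m/s

With bottom width b = 4.92 m and side slope z = 1.4: A = (b + zy)y = (4.92 + 1.4×4.41)×4.41 = 48.92 m²; P = b + 2y√(1+z²) = 4.92 + 2×4.41×1.72 = 20.09 m.
Hydraulic radius R = A/P = 48.92/20.09 = 2.435 m.
From Manning's equation, V = (1/n) R^(2/3) S^(1/2) = (1/0.013) × 2.435^(2/3) × 0.0024^(1/2) = 6.82 m/s.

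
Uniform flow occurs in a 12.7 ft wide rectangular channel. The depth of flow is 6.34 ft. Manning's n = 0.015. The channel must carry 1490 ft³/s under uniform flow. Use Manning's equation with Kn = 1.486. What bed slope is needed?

S = 0.00749

Flow area A = b·y = 12.7 × 6.34 = 80.52 ft². Wetted perimeter P = b + 2y = 12.7 + 2×6.34 = 25.38 ft.
Hydraulic radius R = A/P = 80.52/25.38 = 3.172 ft.
From Manning's equation, S = [nQ / (1.486 A R^(2/3))]² = [0.015 × 1490 / (1.486 × 80.52 × 3.172^(2/3))]² = 0.00749.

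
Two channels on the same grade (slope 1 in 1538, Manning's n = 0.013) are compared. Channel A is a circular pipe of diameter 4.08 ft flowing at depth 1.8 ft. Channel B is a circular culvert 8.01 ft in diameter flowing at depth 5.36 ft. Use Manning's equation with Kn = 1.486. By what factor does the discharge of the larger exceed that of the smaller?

11.8

Channel A: For a circular section of diameter D = 4.08 ft at depth y = 1.8 ft, the central angle is θ = 2 arccos(1 − 2y/D) = 2.906 rad. Then A = (D²/8)(θ − sin θ) = 5.56 ft² and P = Dθ/2 = 5.928 ft. Hydraulic radius R = A/P = 5.56/5.928 = 0.938 ft. Q_A = (1.486/0.013)·5.56·0.938^(2/3)·√0.0006502 = 15.53 ft³/s.
Channel B: For a circular section of diameter D = 8.01 ft at depth y = 5.36 ft, the central angle is θ = 2 arccos(1 − 2y/D) = 3.832 rad. Then A = (D²/8)(θ − sin θ) = 35.84 ft² and P = Dθ/2 = 15.35 ft. Hydraulic radius R = A/P = 35.84/15.35 = 2.335 ft. Q_B = (1.486/0.013)·35.84·2.335^(2/3)·√0.0006502 = 183.9 ft³/s.
The larger discharge is 183.9 ft³/s and the smaller is 15.53 ft³/s; the ratio is 11.8.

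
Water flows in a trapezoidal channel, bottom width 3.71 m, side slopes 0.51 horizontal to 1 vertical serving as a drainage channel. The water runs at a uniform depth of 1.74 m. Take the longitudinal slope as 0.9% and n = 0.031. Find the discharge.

Q = 25.3 m³/s

With bottom width b = 3.71 m and side slope z = 0.51: A = (b + zy)y = (3.71 + 0.51×1.74)×1.74 = 7.999 m²; P = b + 2y√(1+z²) = 3.71 + 2×1.74×1.123 = 7.616 m.
Hydraulic radius R = A/P = 7.999/7.616 = 1.05 m.
Manning's equation: Q = (1/n) A R^(2/3) S^(1/2) = (1/0.031) × 7.999 × 1.05^(2/3) × 0.009^(1/2) = 25.3 m³/s.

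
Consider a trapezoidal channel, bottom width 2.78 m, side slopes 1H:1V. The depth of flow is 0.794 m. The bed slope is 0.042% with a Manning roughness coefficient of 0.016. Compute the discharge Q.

With bottom width b = 2.78 m and side slope z = 1: A = (b + zy)y = (2.78 + 1×0.794)×0.794 = 2.838 m²; P = b + 2y√(1+z²) = 2.78 + 2×0.794×1.414 = 5.026 m.
Hydraulic radius R = A/P = 2.838/5.026 = 0.5646 m.
Manning's equation: Q = (1/n) A R^(2/3) S^(1/2) = (1/0.016) × 2.838 × 0.5646^(2/3) × 0.00042^(1/2) = 2.48 m³/s.

Q = 2.48 m³/s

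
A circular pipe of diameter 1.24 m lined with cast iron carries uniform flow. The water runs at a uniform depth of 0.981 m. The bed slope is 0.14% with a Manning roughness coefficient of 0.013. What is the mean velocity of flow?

V = 1.5 m/s

For a circular section of diameter D = 1.24 m at depth y = 0.981 m, the central angle is θ = 2 arccos(1 − 2y/D) = 4.385 rad. Then A = (D²/8)(θ − sin θ) = 1.025 m² and P = Dθ/2 = 2.718 m.
Hydraulic radius R = A/P = 1.025/2.718 = 0.3769 m.
From Manning's equation, V = (1/n) R^(2/3) S^(1/2) = (1/0.013) × 0.3769^(2/3) × 0.0014^(1/2) = 1.5 m/s.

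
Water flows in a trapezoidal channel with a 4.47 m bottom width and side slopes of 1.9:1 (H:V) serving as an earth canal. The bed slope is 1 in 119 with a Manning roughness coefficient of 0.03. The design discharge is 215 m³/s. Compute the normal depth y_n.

y_n = 3.72 m

Manning's equation rearranged: A R^(2/3) = nQ / (1·√S) = 0.03 × 215 / (√0.008403) = 70.36.
Trying y = 4.21 m: A R^(2/3) = 92.21 — high.
Trying y = 2.64 m: A R^(2/3) = 34.03 — low.
Trying y = 3.72 m: A R^(2/3) = 70.37 — matches.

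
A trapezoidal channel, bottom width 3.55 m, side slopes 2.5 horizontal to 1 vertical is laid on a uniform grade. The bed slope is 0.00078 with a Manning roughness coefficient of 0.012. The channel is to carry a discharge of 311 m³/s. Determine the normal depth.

Manning's equation rearranged: A R^(2/3) = nQ / (1·√S) = 0.012 × 311 / (√0.00078) = 133.6.
Trying y = 5.9 m: A R^(2/3) = 227.4 — too large.
Trying y = 4.72 m: A R^(2/3) = 133.5 — matches.

y_n = 4.72 m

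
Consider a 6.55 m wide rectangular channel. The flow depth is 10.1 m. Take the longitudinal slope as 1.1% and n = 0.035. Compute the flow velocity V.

Flow area A = b·y = 6.55 × 10.1 = 66.16 m². Wetted perimeter P = b + 2y = 6.55 + 2×10.1 = 26.75 m.
Hydraulic radius R = A/P = 66.16/26.75 = 2.473 m.
From Manning's equation, V = (1/n) R^(2/3) S^(1/2) = (1/0.035) × 2.473^(2/3) × 0.011^(1/2) = 5.48 m/s.

V = 5.48 m/s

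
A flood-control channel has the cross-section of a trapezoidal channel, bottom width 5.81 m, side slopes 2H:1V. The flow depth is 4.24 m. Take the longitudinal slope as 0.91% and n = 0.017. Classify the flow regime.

supercritical

With bottom width b = 5.81 m and side slope z = 2: A = (b + zy)y = (5.81 + 2×4.24)×4.24 = 60.59 m²; P = b + 2y√(1+z²) = 5.81 + 2×4.24×2.236 = 24.77 m.
Hydraulic radius R = A/P = 60.59/24.77 = 2.446 m.
V = (1/n) R^(2/3) √S = (1/0.017) × 2.446^(2/3) × √0.0091 = 10.19 m/s. Hydraulic depth D_h = A/T = 60.59/22.77 = 2.661 m.
Froude number Fr = V/√(g·D_h) = 10.19/√(9.81×2.661) = 1.99, which is greater than 1, so the flow is supercritical.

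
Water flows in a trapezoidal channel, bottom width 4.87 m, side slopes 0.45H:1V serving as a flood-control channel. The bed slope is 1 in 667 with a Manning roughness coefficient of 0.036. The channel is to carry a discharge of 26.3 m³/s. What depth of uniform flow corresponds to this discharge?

Manning's equation rearranged: A R^(2/3) = nQ / (1·√S) = 0.036 × 26.3 / (√0.001499) = 24.45.
Trying y = 2.46 m: A R^(2/3) = 18.68 — low.
Trying y = 3.54 m: A R^(2/3) = 33.99 — high.
Trying y = 2.9 m: A R^(2/3) = 24.44 — ≈ 24.45.

y_n = 2.9 m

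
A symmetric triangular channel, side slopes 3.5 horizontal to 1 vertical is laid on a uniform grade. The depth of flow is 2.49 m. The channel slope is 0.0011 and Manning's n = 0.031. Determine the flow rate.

Q = 26.2 m³/s

For a triangular section with side slope z = 3.5: A = zy² = 3.5×2.49² = 21.7 m²; P = 2y√(1+z²) = 2×2.49×3.64 = 18.13 m.
Hydraulic radius R = A/P = 21.7/18.13 = 1.197 m.
Manning's equation: Q = (1/n) A R^(2/3) S^(1/2) = (1/0.031) × 21.7 × 1.197^(2/3) × 0.0011^(1/2) = 26.2 m³/s.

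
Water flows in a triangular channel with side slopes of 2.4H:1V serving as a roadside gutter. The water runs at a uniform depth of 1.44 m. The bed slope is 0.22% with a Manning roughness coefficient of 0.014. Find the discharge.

Q = 12.7 m³/s

For a triangular section with side slope z = 2.4: A = zy² = 2.4×1.44² = 4.977 m²; P = 2y√(1+z²) = 2×1.44×2.6 = 7.488 m.
Hydraulic radius R = A/P = 4.977/7.488 = 0.6646 m.
Manning's equation: Q = (1/n) A R^(2/3) S^(1/2) = (1/0.014) × 4.977 × 0.6646^(2/3) × 0.0022^(1/2) = 12.7 m³/s.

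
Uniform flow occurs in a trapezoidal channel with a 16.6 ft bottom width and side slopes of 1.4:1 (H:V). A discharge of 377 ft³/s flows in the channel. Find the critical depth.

y_c = 2.35 ft

At critical depth, Q² T / (g A³) = 1, i.e. A³/T = Q²/g = 377²/32.2 = 4414.
Try y = 2.56 ft: A³/T = 5804 — too large.
Try y = 2.35 ft: A³/T = 4405 — matches.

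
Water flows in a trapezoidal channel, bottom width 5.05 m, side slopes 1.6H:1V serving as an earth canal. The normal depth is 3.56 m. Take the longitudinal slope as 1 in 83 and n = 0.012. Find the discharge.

Q = 568 m³/s

With bottom width b = 5.05 m and side slope z = 1.6: A = (b + zy)y = (5.05 + 1.6×3.56)×3.56 = 38.26 m²; P = b + 2y√(1+z²) = 5.05 + 2×3.56×1.887 = 18.48 m.
Hydraulic radius R = A/P = 38.26/18.48 = 2.07 m.
Manning's equation: Q = (1/n) A R^(2/3) S^(1/2) = (1/0.012) × 38.26 × 2.07^(2/3) × 0.01205^(1/2) = 568 m³/s.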